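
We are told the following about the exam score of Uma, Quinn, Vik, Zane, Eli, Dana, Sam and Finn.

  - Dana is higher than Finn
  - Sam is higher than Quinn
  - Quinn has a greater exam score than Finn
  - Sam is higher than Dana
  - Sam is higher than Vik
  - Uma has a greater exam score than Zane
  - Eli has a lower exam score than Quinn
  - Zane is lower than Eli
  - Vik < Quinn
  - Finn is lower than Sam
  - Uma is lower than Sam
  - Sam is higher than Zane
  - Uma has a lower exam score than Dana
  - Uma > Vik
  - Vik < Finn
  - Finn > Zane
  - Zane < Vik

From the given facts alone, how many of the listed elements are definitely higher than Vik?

5

From Vik the given relations immediately reach Uma, Finn, Quinn, Sam.
From those, Dana — 5 in total.
No other element is forced above Vik by the given relations, so the count is 5.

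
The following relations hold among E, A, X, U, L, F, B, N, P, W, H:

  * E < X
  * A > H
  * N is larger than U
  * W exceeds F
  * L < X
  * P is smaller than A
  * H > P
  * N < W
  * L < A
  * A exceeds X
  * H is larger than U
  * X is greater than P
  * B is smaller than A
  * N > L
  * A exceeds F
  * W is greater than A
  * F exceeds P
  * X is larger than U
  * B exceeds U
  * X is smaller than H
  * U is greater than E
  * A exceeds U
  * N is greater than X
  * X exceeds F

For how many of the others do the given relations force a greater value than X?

The elements the relations force above X are H, N, A, W — no chain reaches any other.
That is 4.

4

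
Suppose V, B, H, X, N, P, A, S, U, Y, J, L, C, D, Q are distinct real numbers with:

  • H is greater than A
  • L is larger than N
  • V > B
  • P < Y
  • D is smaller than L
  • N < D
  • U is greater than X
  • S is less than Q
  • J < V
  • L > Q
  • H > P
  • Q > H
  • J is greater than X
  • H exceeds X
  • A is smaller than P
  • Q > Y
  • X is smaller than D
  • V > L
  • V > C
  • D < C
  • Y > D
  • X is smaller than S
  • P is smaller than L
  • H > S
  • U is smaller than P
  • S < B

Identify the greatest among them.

V

N is not greatest since N < D; X is not greatest since X < J; D is not greatest since D < C; A is not greatest since A < P; S is not greatest since S < B; U is not greatest since U < P; J is not greatest since J < V; P is not greatest since P < Y; H is not greatest since H < Q; B is not greatest since B < V; Y is not greatest since Y < Q; C is not greatest since C < V; Q is not greatest since Q < L; L is not greatest since L < V.
Only V has nothing above it, so V is the greatest.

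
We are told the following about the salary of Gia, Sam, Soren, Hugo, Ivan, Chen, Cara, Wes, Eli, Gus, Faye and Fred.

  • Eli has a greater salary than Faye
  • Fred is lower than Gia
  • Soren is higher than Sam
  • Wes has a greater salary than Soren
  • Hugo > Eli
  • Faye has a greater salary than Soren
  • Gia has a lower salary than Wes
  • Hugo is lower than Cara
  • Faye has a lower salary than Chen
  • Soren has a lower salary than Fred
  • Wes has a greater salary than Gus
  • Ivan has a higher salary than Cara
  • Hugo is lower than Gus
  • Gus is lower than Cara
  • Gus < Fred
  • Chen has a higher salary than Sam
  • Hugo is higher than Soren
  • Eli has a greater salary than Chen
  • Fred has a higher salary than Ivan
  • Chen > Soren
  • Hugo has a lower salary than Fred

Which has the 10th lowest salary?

Chaining the given pairs: Sam < Soren < Faye < Chen < Eli < Hugo < Gus < Cara < Ivan < Fred < Gia < Wes.
The 10th smallest is Fred.

Fred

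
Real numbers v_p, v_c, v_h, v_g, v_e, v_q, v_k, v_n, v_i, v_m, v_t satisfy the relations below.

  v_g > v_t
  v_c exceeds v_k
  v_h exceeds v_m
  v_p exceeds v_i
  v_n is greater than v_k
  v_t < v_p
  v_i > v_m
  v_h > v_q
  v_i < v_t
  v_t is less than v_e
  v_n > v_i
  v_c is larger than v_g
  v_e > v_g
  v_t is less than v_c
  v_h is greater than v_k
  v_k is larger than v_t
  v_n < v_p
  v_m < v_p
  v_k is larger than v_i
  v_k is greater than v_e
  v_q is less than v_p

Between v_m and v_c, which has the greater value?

v_m < v_i and v_i < v_t give v_m < v_t.
Then v_t < v_g extends the chain to v_g.
Then v_g < v_e extends the chain to v_e.
With v_e < v_k: v_m < v_i < v_t < v_g < v_e < v_k.
With v_k < v_c: v_m < v_i < v_t < v_g < v_e < v_k < v_c.
So v_m < v_c; v_c is the larger of the two.

v_c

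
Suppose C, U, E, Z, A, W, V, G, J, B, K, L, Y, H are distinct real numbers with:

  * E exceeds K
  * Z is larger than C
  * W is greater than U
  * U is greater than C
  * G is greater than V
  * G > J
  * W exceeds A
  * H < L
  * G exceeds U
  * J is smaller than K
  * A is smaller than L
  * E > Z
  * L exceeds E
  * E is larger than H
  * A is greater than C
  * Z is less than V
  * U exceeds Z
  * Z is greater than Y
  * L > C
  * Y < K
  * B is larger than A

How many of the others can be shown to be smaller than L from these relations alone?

8

The elements the relations force below L are J, Y, C, Z, K, A, H, E — no chain reaches any other.
That is 8.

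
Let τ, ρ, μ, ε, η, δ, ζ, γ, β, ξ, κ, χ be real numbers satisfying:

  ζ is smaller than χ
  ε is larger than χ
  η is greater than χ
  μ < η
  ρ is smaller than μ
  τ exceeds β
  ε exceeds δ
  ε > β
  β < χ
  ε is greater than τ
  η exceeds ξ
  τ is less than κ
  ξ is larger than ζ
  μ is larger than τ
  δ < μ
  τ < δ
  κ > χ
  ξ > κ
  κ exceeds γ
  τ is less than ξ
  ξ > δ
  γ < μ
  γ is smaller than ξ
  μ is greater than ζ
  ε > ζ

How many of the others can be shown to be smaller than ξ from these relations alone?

The elements the relations force below ξ are ζ, β, τ, γ, χ, δ, κ — no chain reaches any other.
That is 7.

7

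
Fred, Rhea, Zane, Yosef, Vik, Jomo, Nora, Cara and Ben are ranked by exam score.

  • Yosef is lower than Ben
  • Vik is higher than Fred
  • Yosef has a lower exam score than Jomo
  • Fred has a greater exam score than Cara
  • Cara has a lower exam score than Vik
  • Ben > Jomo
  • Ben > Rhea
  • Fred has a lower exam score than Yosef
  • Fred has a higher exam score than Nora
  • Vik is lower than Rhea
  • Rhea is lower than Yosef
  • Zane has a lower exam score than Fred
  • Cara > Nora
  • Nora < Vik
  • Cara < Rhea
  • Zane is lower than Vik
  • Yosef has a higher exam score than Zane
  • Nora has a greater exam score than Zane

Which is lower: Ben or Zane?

Zane

Following the relations from Zane: Zane < Nora < Fred < Vik < Rhea < Yosef < Jomo < Ben.
So Zane < Ben; Zane is the lower of the two.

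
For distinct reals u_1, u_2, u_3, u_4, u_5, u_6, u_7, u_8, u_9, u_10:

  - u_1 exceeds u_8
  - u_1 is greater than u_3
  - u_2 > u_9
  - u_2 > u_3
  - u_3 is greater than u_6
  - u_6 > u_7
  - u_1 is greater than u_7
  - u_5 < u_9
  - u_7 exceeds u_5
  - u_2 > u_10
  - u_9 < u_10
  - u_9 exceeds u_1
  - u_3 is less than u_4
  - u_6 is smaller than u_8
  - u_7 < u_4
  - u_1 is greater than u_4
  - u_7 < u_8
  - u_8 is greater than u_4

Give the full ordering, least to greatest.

The consecutive links are each given: u_5 < u_7; u_7 < u_6; u_6 < u_3; u_3 < u_4; u_4 < u_8; u_8 < u_1; u_1 < u_9; u_9 < u_10; u_10 < u_2.

u_5 < u_7 < u_6 < u_3 < u_4 < u_8 < u_1 < u_9 < u_10 < u_2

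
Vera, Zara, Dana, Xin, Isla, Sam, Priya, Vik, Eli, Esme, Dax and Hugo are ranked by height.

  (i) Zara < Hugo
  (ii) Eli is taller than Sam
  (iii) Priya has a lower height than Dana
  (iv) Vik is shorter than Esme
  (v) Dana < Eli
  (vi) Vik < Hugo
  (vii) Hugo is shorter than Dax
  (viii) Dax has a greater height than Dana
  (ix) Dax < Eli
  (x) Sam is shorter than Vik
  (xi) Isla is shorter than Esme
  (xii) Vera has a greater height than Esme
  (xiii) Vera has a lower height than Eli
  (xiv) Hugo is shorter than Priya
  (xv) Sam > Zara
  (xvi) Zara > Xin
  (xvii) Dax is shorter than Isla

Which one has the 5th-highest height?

Dax

Piecing the relations together gives one ordering: Xin < Zara < Sam < Vik < Hugo < Priya < Dana < Dax < Isla < Esme < Vera < Eli.
The 5th largest is Dax.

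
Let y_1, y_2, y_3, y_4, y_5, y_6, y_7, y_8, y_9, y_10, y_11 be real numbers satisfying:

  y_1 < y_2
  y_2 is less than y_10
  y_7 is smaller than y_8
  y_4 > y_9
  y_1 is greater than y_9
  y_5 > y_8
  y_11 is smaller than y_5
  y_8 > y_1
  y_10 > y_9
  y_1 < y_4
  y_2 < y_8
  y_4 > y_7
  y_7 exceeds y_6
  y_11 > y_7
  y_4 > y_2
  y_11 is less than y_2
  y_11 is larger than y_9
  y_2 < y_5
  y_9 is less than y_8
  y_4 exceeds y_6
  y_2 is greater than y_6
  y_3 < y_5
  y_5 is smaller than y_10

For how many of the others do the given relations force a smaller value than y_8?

6

The elements the relations force below y_8 are y_6, y_7, y_9, y_1, y_11, y_2 — no chain reaches any other.
That is 6.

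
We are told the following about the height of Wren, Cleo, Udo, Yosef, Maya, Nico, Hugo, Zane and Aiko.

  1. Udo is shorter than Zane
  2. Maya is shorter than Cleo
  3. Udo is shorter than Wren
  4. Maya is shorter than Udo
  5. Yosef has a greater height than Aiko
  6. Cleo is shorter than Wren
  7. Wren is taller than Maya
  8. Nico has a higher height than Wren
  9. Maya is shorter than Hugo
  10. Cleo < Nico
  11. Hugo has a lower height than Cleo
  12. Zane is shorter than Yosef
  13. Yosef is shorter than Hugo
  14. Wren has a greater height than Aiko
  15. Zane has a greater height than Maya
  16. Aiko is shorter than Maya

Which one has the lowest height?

Chaining upward from Aiko: directly above it, Maya, Yosef, Wren; then Udo, Zane, Hugo, Cleo, Nico.
That covers every other element, and nothing is given below Aiko, so Aiko is the lowest height.

Aiko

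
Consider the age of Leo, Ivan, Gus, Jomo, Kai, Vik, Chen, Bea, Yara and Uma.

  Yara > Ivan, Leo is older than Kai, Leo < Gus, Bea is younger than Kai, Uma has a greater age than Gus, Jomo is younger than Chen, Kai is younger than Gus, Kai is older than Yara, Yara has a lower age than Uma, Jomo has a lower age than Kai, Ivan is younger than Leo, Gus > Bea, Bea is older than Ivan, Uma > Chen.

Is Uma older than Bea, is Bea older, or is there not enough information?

Bea < Kai and Kai < Leo give Bea < Leo.
With Leo < Gus: Bea < Kai < Leo < Gus.
Then Gus < Uma extends the chain to Uma.
So Uma is older.

Uma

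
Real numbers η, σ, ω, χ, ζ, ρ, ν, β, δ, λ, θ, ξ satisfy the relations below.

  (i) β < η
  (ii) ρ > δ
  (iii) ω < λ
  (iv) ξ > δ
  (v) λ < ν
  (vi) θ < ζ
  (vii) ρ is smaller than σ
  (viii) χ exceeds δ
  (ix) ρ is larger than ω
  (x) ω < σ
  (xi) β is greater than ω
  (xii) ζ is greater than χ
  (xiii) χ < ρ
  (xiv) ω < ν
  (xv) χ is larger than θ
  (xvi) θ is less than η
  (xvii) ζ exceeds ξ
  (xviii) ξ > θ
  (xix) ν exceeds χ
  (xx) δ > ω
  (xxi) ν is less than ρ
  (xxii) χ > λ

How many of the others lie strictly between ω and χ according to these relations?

2

Chaining upward from ω reaches: δ, λ, β, ν, ξ, η, ρ, σ, ζ.
Chaining downward from χ reaches: θ, δ, λ.
Strictly between ω and χ are those in both lists: δ, λ — 2 elements.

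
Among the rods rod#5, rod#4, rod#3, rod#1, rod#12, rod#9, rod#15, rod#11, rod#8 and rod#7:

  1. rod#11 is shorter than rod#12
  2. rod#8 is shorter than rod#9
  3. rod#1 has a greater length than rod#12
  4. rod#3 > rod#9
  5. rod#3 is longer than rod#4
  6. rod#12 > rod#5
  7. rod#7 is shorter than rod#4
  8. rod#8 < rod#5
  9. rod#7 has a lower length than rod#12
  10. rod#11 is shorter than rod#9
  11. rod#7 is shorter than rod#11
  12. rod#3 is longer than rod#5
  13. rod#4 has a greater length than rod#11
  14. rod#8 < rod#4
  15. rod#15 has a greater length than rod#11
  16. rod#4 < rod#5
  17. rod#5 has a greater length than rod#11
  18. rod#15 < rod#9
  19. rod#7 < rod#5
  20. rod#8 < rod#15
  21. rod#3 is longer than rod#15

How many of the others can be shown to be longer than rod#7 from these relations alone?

8

The elements the relations force above rod#7 are rod#11, rod#15, rod#9, rod#4, rod#5, rod#12, rod#3, rod#1 — no chain reaches any other.
That is 8.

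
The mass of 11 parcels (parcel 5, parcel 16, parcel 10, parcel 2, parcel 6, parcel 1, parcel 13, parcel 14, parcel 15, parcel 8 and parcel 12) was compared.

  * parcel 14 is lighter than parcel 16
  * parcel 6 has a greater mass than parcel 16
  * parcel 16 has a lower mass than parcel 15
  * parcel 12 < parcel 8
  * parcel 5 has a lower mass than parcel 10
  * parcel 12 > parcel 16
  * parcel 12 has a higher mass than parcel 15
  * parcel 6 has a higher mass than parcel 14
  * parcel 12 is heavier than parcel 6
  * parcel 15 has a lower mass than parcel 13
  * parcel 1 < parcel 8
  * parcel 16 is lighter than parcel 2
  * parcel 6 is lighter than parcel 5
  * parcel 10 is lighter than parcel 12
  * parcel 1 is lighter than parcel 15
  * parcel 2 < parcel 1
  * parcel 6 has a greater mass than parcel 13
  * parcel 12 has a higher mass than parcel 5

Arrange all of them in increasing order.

The consecutive links are each given: parcel 14 < parcel 16; parcel 16 < parcel 2; parcel 2 < parcel 1; parcel 1 < parcel 15; parcel 15 < parcel 13; parcel 13 < parcel 6; parcel 6 < parcel 5; parcel 5 < parcel 10; parcel 10 < parcel 12; parcel 12 < parcel 8.

parcel 14 < parcel 16 < parcel 2 < parcel 1 < parcel 15 < parcel 13 < parcel 6 < parcel 5 < parcel 10 < parcel 12 < parcel 8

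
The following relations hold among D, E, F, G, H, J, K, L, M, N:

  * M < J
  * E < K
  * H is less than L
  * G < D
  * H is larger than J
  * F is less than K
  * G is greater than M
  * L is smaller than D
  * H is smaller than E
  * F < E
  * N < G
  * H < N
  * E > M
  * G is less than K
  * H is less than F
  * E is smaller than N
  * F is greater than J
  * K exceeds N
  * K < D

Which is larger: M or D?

D

Link the given pairs in sequence: M < J; J < F; F < E; E < N; N < G; G < K; K < D.
Together: M < J < F < E < N < G < K < D.
So M < D; D is the larger of the two.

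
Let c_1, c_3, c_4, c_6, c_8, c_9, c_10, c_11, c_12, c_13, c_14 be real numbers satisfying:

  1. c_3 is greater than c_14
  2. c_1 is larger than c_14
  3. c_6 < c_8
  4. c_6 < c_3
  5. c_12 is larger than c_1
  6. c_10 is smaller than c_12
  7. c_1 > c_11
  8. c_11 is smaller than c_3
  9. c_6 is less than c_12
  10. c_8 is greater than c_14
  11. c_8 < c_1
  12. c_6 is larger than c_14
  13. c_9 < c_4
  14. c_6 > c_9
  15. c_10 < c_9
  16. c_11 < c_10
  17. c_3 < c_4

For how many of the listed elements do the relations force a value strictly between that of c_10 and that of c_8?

2

Chaining upward from c_10 reaches: c_9, c_6, c_3, c_1, c_12, c_4.
Chaining downward from c_8 reaches: c_11, c_14, c_9, c_6.
Strictly between c_10 and c_8 are those in both lists: c_9, c_6 — 2 elements.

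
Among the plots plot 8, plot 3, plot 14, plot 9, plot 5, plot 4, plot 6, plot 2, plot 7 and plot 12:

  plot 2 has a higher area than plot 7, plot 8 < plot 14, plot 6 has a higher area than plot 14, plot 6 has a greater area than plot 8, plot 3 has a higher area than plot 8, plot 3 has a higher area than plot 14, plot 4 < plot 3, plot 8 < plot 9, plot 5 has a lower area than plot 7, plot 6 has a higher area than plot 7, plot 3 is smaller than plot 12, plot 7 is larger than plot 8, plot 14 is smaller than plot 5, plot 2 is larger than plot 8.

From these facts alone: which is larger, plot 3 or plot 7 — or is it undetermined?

Following every chain through plot 3: above plot 3 we get plot 12; below plot 3 we get plot 4, plot 8, plot 14.
plot 7 is not reached, and no chain runs the other way from plot 7 to plot 3.
So the given relations leave the order of plot 3 and plot 7 undetermined.

undetermined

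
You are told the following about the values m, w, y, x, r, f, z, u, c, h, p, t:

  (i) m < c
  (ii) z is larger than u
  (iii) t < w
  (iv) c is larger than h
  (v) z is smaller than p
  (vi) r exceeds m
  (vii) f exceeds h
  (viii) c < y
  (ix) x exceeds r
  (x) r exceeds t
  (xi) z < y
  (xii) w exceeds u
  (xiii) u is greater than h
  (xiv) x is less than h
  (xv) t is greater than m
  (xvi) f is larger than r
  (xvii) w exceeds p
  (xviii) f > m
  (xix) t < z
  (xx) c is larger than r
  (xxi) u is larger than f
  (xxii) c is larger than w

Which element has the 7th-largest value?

f

Chaining the given pairs: m < t < r < x < h < f < u < z < p < w < c < y.
Counting 7 from the largest end gives f.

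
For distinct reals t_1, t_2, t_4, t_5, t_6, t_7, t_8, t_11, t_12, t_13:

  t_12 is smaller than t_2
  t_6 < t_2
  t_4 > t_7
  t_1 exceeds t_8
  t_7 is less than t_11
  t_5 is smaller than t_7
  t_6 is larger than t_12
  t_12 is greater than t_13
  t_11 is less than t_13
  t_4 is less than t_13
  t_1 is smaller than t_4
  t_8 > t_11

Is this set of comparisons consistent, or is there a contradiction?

The single ordering t_5 < t_7 < t_11 < t_8 < t_1 < t_4 < t_13 < t_12 < t_6 < t_2 satisfies every listed relation, so no contradiction arises.

consistent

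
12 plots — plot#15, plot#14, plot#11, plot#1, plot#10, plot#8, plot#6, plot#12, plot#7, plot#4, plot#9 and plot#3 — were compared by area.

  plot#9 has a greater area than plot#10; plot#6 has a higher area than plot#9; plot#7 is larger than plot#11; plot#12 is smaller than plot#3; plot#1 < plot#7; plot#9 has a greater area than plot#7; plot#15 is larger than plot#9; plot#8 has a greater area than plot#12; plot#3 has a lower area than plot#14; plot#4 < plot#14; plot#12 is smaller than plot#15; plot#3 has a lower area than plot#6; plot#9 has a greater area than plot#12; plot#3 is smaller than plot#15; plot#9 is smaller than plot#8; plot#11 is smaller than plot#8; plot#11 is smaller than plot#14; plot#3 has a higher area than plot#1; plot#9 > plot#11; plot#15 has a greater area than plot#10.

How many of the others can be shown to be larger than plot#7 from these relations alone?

4

From plot#7 the given relations immediately reach plot#9.
From those, plot#15, plot#6, plot#8 — 4 in total.
Nothing else is reachable above plot#7; 4 in all.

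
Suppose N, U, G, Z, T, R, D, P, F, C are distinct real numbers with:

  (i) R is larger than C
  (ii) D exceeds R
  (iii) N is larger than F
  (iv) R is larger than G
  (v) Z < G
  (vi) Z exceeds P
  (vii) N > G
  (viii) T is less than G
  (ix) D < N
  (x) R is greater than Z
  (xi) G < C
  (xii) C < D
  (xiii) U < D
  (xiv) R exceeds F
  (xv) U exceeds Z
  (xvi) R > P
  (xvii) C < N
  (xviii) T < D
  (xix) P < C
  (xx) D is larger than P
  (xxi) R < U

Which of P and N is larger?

N

Chaining the given relations: P < Z < G < C < R < U < D < N.
So P < N; N is the larger of the two.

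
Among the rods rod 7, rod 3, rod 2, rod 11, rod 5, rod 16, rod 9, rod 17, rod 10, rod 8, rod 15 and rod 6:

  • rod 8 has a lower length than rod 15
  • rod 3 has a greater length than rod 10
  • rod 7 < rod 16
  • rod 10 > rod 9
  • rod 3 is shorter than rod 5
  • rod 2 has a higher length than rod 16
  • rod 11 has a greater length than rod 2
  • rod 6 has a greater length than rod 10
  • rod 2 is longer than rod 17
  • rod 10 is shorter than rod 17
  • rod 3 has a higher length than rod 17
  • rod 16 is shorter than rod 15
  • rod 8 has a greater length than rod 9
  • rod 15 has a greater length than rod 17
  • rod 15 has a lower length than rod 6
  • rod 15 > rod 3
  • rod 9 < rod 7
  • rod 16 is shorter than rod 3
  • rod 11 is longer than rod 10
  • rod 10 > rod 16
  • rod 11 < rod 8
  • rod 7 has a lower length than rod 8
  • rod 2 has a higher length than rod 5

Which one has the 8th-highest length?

rod 17

Piecing the relations together gives one ordering: rod 9 < rod 7 < rod 16 < rod 10 < rod 17 < rod 3 < rod 5 < rod 2 < rod 11 < rod 8 < rod 15 < rod 6.
Counting 8 from the largest end gives rod 17.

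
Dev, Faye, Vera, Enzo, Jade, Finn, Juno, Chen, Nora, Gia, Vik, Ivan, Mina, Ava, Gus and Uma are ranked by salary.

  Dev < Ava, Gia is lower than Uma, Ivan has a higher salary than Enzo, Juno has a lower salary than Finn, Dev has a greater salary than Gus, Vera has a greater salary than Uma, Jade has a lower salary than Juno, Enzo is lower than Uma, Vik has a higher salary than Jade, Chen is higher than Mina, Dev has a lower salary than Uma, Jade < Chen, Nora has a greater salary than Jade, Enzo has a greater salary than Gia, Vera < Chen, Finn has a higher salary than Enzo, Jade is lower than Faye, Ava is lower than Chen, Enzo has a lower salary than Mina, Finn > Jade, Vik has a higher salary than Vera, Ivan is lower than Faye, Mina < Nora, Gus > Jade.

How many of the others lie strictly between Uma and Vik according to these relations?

Chaining upward from Uma reaches: Vera, Chen.
Chaining downward from Vik reaches: Jade, Gia, Gus, Dev, Enzo, Vera.
Strictly between Uma and Vik are those in both lists: Vera — 1 element.

1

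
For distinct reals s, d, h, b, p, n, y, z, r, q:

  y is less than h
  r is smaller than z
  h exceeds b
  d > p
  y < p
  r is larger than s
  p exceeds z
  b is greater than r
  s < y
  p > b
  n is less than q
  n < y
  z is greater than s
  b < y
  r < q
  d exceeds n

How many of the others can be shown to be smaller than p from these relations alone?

6

The elements the relations force below p are n, s, r, b, y, z — no chain reaches any other.
That is 6.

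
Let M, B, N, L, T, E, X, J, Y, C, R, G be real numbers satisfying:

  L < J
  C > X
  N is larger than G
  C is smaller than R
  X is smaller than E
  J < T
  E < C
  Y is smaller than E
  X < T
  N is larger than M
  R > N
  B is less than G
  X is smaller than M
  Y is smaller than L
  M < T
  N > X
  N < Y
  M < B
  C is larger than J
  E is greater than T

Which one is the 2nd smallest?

Chaining the given pairs: X < M < B < G < N < Y < L < J < T < E < C < R.
The 2nd smallest is M.

M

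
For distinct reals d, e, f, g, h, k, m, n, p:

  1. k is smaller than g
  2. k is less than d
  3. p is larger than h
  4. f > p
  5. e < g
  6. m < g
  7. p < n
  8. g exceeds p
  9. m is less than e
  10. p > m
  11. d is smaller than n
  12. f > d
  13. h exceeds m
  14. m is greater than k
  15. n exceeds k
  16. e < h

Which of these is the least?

k

Chaining upward from k: directly above it, m, d, n, g; then e, h, p, f.
That covers every other element, and nothing is given below k, so k is the least.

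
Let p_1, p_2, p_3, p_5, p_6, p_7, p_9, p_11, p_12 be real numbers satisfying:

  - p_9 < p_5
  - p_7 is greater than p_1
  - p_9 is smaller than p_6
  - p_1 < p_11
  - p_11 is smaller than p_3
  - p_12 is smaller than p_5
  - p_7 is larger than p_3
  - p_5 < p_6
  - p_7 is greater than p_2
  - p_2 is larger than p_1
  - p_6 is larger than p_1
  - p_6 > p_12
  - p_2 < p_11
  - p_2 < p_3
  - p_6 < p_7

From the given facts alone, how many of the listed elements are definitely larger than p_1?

5

Directly above p_1: p_2, p_11, p_6, p_7.
One step further: p_3 (5 so far).
Nothing else is reachable above p_1; 5 in all.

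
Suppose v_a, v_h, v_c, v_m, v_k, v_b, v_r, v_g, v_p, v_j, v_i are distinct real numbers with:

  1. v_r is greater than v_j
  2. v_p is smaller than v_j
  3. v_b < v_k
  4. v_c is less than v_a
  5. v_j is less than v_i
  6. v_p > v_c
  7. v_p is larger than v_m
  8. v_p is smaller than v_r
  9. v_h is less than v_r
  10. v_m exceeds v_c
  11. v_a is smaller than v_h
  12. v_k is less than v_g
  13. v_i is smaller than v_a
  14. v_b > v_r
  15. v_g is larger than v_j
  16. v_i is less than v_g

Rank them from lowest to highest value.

Each adjacent pair is fixed by a given relation: v_c < v_m; v_m < v_p; v_p < v_j; v_j < v_i; v_i < v_a; v_a < v_h; v_h < v_r; v_r < v_b; v_b < v_k; v_k < v_g. Chaining them end to end gives the full order.

v_c < v_m < v_p < v_j < v_i < v_a < v_h < v_r < v_b < v_k < v_g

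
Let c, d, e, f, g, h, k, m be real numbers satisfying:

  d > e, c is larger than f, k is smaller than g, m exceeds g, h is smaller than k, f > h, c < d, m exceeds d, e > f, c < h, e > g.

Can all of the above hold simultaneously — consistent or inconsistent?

We have h < f stated directly, yet also f < c < h by chaining the others — so f < h. Contradiction.

inconsistent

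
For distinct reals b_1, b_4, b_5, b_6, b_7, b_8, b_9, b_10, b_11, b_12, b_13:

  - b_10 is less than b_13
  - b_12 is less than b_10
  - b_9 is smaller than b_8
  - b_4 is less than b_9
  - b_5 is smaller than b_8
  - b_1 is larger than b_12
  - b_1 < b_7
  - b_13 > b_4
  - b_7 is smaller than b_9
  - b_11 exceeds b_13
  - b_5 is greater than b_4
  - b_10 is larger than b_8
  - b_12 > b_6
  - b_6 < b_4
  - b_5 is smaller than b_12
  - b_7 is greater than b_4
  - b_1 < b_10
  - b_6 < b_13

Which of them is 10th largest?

b_4

The consecutive relations fix a unique order: b_6 < b_4 < b_5 < b_12 < b_1 < b_7 < b_9 < b_8 < b_10 < b_13 < b_11.
Counting 10 from the largest end gives b_4.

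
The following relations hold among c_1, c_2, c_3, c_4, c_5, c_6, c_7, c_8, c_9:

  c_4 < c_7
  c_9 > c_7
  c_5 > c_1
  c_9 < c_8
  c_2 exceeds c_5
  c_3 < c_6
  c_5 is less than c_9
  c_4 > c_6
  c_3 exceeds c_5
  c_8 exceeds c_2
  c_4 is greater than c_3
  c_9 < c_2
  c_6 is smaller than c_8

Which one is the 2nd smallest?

The consecutive relations fix a unique order: c_1 < c_5 < c_3 < c_6 < c_4 < c_7 < c_9 < c_2 < c_8.
Counting 2 from the smallest end gives c_5.

c_5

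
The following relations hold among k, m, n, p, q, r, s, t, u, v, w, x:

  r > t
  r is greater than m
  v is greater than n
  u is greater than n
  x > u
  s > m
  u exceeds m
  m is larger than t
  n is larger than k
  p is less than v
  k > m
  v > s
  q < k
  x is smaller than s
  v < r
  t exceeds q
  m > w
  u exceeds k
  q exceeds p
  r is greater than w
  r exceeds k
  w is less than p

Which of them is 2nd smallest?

p

The consecutive relations fix a unique order: w < p < q < t < m < k < n < u < x < s < v < r.
The 2nd smallest is p.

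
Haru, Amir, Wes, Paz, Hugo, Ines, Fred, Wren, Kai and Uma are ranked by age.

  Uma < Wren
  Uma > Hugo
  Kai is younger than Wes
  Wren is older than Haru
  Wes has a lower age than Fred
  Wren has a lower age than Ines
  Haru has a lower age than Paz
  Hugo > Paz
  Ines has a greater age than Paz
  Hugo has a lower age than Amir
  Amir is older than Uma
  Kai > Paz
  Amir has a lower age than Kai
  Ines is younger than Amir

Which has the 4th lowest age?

Chaining the given pairs: Haru < Paz < Hugo < Uma < Wren < Ines < Amir < Kai < Wes < Fred.
The 4th smallest is Uma.

Uma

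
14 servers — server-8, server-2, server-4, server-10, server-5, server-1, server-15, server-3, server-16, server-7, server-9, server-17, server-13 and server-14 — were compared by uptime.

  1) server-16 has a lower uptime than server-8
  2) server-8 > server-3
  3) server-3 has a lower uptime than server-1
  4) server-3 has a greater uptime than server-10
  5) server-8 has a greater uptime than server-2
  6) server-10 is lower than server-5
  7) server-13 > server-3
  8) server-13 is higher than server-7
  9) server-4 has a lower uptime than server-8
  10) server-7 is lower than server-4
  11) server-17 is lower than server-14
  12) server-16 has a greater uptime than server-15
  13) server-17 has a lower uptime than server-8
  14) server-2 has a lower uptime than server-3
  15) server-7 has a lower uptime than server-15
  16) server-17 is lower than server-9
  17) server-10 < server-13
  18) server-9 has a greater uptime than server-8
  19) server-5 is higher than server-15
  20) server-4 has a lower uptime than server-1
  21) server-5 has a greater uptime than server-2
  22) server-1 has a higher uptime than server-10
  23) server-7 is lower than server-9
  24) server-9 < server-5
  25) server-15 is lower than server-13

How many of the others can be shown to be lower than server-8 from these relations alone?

8

Directly below server-8: server-2, server-3, server-4, server-17, server-16.
One step further: server-10, server-7, server-15 (8 so far).
No other element is forced below server-8 by the given relations, so the count is 8.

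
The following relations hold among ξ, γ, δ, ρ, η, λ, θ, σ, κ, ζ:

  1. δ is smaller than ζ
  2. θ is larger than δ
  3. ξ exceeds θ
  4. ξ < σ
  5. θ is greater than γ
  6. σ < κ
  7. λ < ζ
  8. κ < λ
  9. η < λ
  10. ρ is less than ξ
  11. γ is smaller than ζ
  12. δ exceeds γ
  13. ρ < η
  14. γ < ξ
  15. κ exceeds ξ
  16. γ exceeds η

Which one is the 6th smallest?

Piecing the relations together gives one ordering: ρ < η < γ < δ < θ < ξ < σ < κ < λ < ζ.
Counting 6 from the smallest end gives ξ.

ξ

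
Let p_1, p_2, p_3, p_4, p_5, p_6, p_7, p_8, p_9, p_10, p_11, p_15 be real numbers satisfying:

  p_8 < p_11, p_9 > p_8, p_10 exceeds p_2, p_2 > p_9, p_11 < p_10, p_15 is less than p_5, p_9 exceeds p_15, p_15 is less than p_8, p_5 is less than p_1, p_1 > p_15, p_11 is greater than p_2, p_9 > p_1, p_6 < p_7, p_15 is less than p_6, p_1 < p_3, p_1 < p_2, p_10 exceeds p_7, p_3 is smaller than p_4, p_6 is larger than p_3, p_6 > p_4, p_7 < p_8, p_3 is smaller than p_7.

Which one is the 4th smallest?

p_3

Chaining the given pairs: p_15 < p_5 < p_1 < p_3 < p_4 < p_6 < p_7 < p_8 < p_9 < p_2 < p_11 < p_10.
Counting 4 from the smallest end gives p_3.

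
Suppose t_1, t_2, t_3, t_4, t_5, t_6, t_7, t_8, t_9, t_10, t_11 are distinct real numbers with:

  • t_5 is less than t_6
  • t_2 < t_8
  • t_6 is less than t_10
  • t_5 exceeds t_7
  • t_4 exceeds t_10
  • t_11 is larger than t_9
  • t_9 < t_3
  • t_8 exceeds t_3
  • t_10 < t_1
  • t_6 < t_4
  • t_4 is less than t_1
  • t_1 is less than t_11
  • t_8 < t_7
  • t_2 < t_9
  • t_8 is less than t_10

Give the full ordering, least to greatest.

Nothing is placed below t_2, so it is least; from there t_2 < t_9; t_9 < t_3; t_3 < t_8; t_8 < t_7; t_7 < t_5; t_5 < t_6; t_6 < t_10; t_10 < t_4; t_4 < t_1; t_1 < t_11, each given directly.

t_2 < t_9 < t_3 < t_8 < t_7 < t_5 < t_6 < t_10 < t_4 < t_1 < t_11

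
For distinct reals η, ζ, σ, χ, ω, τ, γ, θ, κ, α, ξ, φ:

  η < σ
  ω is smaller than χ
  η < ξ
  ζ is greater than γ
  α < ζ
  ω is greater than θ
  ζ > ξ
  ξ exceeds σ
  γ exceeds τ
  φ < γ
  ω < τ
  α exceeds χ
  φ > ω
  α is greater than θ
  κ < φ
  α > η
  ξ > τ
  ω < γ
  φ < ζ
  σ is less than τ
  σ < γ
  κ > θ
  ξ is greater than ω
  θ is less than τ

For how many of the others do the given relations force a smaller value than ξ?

The elements the relations force below ξ are θ, η, σ, ω, τ — no chain reaches any other.
That is 5.

5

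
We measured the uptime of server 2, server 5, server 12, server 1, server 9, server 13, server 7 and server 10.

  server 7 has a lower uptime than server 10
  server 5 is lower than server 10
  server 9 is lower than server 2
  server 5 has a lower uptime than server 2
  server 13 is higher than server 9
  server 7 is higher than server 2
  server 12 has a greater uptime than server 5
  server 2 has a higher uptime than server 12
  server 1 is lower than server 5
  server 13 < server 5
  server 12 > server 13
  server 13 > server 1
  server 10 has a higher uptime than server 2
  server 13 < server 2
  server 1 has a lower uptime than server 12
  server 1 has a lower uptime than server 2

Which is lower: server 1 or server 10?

server 1

The relevant relations are server 1 < server 13; server 13 < server 5; server 5 < server 12; server 12 < server 2; server 2 < server 7; server 7 < server 10.
Together: server 1 < server 13 < server 5 < server 12 < server 2 < server 7 < server 10.
So server 1 < server 10; server 1 is the lower of the two.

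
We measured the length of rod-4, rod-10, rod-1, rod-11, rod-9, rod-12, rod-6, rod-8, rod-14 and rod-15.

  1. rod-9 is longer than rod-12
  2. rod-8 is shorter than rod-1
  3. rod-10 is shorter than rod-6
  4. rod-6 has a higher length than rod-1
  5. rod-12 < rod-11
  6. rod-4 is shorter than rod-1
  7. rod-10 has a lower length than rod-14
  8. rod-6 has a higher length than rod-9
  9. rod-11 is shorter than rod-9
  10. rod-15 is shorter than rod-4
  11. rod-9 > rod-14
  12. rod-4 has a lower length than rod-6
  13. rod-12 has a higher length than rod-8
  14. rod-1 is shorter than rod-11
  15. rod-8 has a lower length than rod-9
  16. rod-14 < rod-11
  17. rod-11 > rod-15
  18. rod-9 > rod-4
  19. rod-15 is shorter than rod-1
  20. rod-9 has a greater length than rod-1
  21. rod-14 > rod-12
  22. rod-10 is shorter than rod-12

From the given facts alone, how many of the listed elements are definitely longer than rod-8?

Directly above rod-8: rod-12, rod-1, rod-9.
One step further: rod-14, rod-11, rod-6 (6 so far).
No other element is forced above rod-8 by the given relations, so the count is 6.

6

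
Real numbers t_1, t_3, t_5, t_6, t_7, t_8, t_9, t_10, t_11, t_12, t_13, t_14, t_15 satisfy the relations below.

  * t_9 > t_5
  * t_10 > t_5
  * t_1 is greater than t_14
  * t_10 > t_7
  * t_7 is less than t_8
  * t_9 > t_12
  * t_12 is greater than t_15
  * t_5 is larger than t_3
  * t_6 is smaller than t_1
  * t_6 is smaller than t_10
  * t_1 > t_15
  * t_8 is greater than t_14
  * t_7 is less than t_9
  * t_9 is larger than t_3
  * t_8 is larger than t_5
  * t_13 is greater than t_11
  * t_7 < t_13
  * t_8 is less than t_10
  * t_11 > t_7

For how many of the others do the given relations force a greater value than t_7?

From t_7 the given relations immediately reach t_9, t_8, t_11, t_10, t_13.
No other element is forced above t_7 by the given relations, so the count is 5.

5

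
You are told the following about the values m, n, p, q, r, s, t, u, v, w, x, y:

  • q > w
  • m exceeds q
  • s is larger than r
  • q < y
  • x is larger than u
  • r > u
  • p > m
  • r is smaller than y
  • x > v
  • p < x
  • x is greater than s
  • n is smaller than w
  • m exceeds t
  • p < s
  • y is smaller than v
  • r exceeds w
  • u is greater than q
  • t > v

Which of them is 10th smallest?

p

Chaining the given pairs: n < w < q < u < r < y < v < t < m < p < s < x.
The 10th smallest is p.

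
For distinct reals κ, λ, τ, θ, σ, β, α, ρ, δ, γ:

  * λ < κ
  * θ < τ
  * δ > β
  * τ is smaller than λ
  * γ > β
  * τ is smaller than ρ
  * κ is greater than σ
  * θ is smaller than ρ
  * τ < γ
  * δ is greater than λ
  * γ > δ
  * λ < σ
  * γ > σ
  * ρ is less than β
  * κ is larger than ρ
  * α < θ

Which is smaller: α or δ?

Link the given pairs in sequence: α < θ; θ < τ; τ < ρ; ρ < β; β < δ.
Together: α < θ < τ < ρ < β < δ.
So α < δ; α is the smaller of the two.

α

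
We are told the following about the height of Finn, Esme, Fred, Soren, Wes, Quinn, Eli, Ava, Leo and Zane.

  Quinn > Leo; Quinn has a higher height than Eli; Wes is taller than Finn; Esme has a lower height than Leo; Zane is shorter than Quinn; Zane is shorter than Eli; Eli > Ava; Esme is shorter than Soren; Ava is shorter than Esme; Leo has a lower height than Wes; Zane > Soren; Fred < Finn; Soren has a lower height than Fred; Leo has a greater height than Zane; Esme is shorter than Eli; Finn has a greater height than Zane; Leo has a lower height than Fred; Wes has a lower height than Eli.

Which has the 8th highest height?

Piecing the relations together gives one ordering: Ava < Esme < Soren < Zane < Leo < Fred < Finn < Wes < Eli < Quinn.
Counting 8 from the largest end gives Soren.

Soren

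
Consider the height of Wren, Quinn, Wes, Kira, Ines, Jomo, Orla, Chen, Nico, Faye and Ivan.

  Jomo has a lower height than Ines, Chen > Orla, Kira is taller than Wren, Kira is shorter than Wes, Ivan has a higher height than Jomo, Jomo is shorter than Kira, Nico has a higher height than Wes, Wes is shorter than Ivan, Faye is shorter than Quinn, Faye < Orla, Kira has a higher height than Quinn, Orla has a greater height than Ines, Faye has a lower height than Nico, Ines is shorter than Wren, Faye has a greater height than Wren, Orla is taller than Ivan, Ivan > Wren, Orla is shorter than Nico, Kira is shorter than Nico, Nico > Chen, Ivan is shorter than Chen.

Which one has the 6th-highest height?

The consecutive relations fix a unique order: Jomo < Ines < Wren < Faye < Quinn < Kira < Wes < Ivan < Orla < Chen < Nico.
The 6th largest is Kira.

Kira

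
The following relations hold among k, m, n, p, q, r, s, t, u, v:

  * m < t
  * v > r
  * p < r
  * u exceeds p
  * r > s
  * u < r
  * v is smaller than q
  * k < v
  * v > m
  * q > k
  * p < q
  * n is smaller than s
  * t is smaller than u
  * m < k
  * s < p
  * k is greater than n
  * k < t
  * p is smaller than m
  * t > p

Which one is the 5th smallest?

k

Chaining the given pairs: n < s < p < m < k < t < u < r < v < q.
The 5th smallest is k.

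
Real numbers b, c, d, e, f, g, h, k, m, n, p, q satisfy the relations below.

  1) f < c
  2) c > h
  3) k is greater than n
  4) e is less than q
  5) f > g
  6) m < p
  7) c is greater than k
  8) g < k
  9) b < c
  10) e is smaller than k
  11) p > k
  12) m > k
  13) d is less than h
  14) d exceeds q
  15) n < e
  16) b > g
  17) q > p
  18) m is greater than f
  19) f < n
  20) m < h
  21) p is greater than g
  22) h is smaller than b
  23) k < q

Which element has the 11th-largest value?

f

Chaining the given pairs: g < f < n < e < k < m < p < q < d < h < b < c.
The 11th largest is f.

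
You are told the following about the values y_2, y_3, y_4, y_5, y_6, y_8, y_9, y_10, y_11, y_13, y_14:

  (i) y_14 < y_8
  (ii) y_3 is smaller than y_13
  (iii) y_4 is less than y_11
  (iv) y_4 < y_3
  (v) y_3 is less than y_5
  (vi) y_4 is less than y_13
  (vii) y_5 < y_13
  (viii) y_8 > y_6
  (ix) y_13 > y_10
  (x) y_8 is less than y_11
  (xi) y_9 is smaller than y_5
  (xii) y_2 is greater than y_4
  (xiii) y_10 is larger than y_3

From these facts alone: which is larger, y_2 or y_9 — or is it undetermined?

Following every chain through y_2: below y_2 we get y_4.
y_9 is not reached, and no chain runs the other way from y_9 to y_2.
So the given relations leave the order of y_2 and y_9 undetermined.

undetermined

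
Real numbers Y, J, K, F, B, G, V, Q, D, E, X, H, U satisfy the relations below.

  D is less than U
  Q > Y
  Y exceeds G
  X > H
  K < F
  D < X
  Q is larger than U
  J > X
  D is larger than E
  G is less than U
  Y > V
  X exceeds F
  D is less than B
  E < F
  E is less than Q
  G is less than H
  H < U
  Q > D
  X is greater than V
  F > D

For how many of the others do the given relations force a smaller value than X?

7

The elements the relations force below X are G, K, E, H, V, D, F — no chain reaches any other.
That is 7.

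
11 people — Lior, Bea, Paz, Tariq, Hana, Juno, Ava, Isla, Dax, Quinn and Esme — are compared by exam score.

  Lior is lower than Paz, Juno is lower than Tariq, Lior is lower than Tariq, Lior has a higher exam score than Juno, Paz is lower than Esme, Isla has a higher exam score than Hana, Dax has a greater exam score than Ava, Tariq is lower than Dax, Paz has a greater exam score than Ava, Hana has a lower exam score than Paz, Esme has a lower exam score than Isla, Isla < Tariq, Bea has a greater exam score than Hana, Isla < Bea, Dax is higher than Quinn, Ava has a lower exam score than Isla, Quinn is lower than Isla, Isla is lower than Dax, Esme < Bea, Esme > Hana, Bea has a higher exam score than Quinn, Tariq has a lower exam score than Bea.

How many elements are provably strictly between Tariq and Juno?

4

The relations place Juno below Tariq. An element lies strictly between them when it is forced above Juno and also forced below Tariq.
Above Juno: {Lior, Paz, Esme, Isla, Bea, Dax}. Below Tariq: {Quinn, Lior, Hana, Ava, Paz, Esme, Isla}.
Intersection: {Lior, Paz, Esme, Isla} — 4.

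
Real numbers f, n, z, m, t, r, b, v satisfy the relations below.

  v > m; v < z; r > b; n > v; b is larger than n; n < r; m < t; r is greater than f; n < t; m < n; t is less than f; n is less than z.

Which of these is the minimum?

Chaining upward from m: directly above it, v, n, t; then b, f, z, r.
That covers every other element, and nothing is given below m, so m is the minimum.

m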